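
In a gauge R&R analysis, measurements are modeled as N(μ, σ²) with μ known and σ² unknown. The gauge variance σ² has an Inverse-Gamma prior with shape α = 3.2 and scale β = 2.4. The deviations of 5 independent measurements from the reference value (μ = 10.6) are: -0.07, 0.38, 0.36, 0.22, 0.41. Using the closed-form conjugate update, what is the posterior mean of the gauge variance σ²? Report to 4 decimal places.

0.5633

With known mean μ and an Inverse-Gamma(α, β) prior on σ², the Normal likelihood is conjugate: posterior is Inv-Gamma(α + n/2, β + Σ(xᵢ−μ)²/2).
Σ(xᵢ−μ)² = (-0.07)² + (0.38)² + (0.36)² + (0.22)² + (0.41)² = 0.4954.
Posterior: Inv-Gamma(3.2 + 5/2, 2.4 + 0.4954/2) = Inv-Gamma(5.70, 2.64770).
E[σ²|data] = β/(α−1) = 2.64770/4.70 = 0.5633.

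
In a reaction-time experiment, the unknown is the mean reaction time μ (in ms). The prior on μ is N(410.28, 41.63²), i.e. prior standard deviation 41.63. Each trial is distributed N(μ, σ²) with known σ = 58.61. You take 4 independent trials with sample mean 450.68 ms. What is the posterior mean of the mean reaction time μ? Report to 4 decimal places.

437.2938

For Normal data with known variance σ², a Normal(μ₀, σ₀²) prior on μ is conjugate. Posterior precision = 1/σ₀² + n/σ²; posterior mean is the precision-weighted average of μ₀ and x̄.
n·x̄ = 4·450.68 = 1802.72.
σ₀² = 41.63² = 1733.0569, σ² = 58.61² = 3435.1321; σ² + n·σ₀² = 3435.1321 + 4·1733.0569 = 10367.3597.
Posterior mean = (μ₀/σ₀² + n·x̄/σ²)/(1/σ₀² + n/σ²) = (σ²·μ₀ + σ₀²·n·x̄)/(σ² + n·σ₀²) = (3435.1321·410.28 + 1733.0569·1802.72)/10367.3597 = 4533582.332756/10367.3597 = 437.2938.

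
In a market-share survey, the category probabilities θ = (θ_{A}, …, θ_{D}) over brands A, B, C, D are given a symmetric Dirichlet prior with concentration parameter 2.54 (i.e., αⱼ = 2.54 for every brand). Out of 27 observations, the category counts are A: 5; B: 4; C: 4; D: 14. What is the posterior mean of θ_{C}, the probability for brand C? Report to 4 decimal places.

0.1760

The Dirichlet prior is conjugate to the Multinomial likelihood: each posterior αⱼ = prior αⱼ + observed count nⱼ.
Posterior concentration: (7.54, 6.54, 6.54, 16.54), total = 37.16.
E[θ_{C}|data] = α_{C}/Σα = 6.54/37.16 = 0.1760.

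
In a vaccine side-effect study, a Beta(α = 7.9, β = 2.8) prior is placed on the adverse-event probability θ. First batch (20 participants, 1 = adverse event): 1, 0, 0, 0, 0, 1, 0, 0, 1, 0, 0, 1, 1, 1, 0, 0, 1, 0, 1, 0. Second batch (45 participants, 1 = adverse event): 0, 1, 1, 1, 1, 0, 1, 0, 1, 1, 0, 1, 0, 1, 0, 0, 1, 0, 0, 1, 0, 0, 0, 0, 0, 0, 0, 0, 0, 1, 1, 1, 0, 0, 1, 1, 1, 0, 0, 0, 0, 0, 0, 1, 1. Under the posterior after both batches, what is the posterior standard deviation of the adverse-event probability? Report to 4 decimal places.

The Beta prior is conjugate to a Binomial/Bernoulli likelihood; the update adds successes to α and failures to β.
After batch 1: Beta(7.9+8, 2.8+12) = Beta(15.9, 14.8).
After batch 2: Beta(15.9+19, 14.8+26) = Beta(34.9, 40.8).
Var = αβ/((α+β)²(α+β+1)) = 34.9·40.8/(75.7²·76.7) = 0.00323965; SD = √0.00323965 = 0.0569.

0.0569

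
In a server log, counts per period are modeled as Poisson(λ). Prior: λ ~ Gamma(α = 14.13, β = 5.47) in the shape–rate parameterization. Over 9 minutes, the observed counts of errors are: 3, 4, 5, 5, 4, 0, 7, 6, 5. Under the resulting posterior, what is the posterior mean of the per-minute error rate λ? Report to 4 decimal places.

With a Gamma(shape α, rate β) prior, the Poisson likelihood is conjugate: the posterior is Gamma(α + ΣXᵢ, β + n).
Sum of counts S = 39 over n = 9 minutes.
Posterior: Gamma(α+S, β+n) = Gamma(14.13+39, 5.47+9) = Gamma(53.13, 14.47).
Posterior mean = α/β = 53.13/14.47 = 3.6717.

3.6717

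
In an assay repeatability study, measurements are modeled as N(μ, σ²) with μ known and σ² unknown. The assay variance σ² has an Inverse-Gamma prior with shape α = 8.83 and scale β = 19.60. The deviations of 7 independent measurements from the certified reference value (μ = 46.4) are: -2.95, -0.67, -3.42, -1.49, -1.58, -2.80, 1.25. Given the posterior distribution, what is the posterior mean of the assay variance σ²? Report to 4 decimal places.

3.2730

With known mean μ and an Inverse-Gamma(α, β) prior on σ², the Normal likelihood is conjugate: posterior is Inv-Gamma(α + n/2, β + Σ(xᵢ−μ)²/2).
Σ(xᵢ−μ)² = (-2.95)² + (-0.67)² + (-3.42)² + (-1.49)² + (-1.58)² + (-2.80)² + (1.25)² = 34.9668.
Posterior: Inv-Gamma(8.83 + 7/2, 19.60 + 34.9668/2) = Inv-Gamma(12.33, 37.08340).
E[σ²|data] = β/(α−1) = 37.08340/11.33 = 3.2730.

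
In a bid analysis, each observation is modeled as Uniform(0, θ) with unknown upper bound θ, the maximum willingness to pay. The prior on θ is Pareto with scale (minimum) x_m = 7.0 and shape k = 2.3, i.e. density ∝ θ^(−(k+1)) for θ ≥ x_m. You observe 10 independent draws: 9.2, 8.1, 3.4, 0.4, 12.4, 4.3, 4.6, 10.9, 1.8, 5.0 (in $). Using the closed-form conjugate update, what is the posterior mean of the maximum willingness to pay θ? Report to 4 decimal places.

A Pareto(scale x_m, shape k) prior on the upper bound θ of Uniform(0, θ) is conjugate: posterior is Pareto(max(x_m, max xᵢ), k + n).
Sample maximum = 12.4; prior scale x_m = 7.0 → posterior scale = max = 12.4.
Posterior shape = 2.3 + 10 = 12.3.
E[θ|data] = k·x_m/(k−1) = 12.3·12.4/11.3 = 13.4973.

13.4973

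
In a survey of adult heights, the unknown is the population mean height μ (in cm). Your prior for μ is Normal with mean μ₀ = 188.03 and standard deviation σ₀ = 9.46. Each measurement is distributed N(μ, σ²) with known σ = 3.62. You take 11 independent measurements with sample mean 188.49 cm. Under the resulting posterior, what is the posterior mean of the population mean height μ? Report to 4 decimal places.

For Normal data with known variance σ², a Normal(μ₀, σ₀²) prior on μ is conjugate. Posterior precision = 1/σ₀² + n/σ²; posterior mean is the precision-weighted average of μ₀ and x̄.
n·x̄ = 11·188.49 = 2073.39.
σ₀² = 9.46² = 89.4916, σ² = 3.62² = 13.1044; σ² + n·σ₀² = 13.1044 + 11·89.4916 = 997.512.
Posterior mean = (μ₀/σ₀² + n·x̄/σ²)/(1/σ₀² + n/σ²) = (σ²·μ₀ + σ₀²·n·x̄)/(σ² + n·σ₀²) = (13.1044·188.03 + 89.4916·2073.39)/997.512 = 188015.008856/997.512 = 188.4840.

188.4840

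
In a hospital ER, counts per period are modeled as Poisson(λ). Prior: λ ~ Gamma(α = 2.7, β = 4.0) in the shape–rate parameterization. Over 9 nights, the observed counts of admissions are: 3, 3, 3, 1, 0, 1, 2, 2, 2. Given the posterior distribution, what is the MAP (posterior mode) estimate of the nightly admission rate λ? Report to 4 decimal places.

With a Gamma(shape α, rate β) prior, the Poisson likelihood is conjugate: the posterior is Gamma(α + ΣXᵢ, β + n).
Sum of counts S = 17 over n = 9 nights.
Posterior: Gamma(α+S, β+n) = Gamma(2.7+17, 4.0+9) = Gamma(19.7, 13.0).
Mode of Gamma(α,β) for α≥1 is (α−1)/β = 18.7/13.0 = 1.4385.

1.4385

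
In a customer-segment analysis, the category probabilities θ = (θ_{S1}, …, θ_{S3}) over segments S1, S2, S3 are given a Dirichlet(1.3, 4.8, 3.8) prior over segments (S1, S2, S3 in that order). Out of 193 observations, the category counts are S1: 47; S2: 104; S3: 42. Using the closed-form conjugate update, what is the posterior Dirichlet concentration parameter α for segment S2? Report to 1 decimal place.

108.8

The Dirichlet prior is conjugate to the Multinomial likelihood: each posterior αⱼ = prior αⱼ + observed count nⱼ.
Posterior concentration: (48.3, 108.8, 45.8), total = 202.9.
α_{S2} = 4.8 + 104 = 108.8.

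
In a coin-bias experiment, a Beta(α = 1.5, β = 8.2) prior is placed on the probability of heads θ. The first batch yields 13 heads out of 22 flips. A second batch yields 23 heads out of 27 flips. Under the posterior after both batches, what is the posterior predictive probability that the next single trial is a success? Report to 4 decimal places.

The Beta prior is conjugate to a Binomial/Bernoulli likelihood; the update adds successes to α and failures to β.
After batch 1: Beta(1.5+13, 8.2+9) = Beta(14.5, 17.2).
After batch 2: Beta(14.5+23, 17.2+4) = Beta(37.5, 21.2).
For a single future Bernoulli trial, P(success | data) = α/(α+β) = 0.6388.

0.6388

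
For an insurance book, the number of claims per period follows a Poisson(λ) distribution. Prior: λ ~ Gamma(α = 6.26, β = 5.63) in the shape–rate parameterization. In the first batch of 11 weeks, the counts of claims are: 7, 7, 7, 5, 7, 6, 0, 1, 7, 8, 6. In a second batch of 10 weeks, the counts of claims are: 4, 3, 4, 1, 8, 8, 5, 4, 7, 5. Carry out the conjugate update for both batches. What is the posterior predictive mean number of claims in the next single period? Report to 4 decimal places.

With a Gamma(shape α, rate β) prior, the Poisson likelihood is conjugate: the posterior is Gamma(α + ΣXᵢ, β + n).
Batch 1: sum of counts S = 61 over n = 11 weeks.
After batch 1: Gamma(α+S, β+n) = Gamma(6.26+61, 5.63+11) = Gamma(67.26, 16.63).
Batch 2: sum of counts S = 49 over n = 10 weeks.
After batch 2: Gamma(α+S, β+n) = Gamma(67.26+49, 16.63+10) = Gamma(116.26, 26.63).
The predictive distribution for one future period is NegBinom with mean α/β = 4.3658.

4.3658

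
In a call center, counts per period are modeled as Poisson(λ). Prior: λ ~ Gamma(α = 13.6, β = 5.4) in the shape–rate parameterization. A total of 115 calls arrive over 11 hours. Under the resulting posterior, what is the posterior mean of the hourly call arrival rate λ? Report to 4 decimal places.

With a Gamma(shape α, rate β) prior, the Poisson likelihood is conjugate: the posterior is Gamma(α + ΣXᵢ, β + n).
Posterior: Gamma(α+S, β+n) = Gamma(13.6+115, 5.4+11) = Gamma(128.6, 16.4).
Posterior mean = α/β = 128.6/16.4 = 7.8415.

7.8415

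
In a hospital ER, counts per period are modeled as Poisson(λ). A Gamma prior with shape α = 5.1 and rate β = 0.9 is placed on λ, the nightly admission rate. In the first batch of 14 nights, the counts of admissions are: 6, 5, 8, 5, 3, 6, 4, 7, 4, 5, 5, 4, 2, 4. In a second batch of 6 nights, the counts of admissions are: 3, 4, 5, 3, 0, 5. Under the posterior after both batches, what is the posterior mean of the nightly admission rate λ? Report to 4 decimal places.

With a Gamma(shape α, rate β) prior, the Poisson likelihood is conjugate: the posterior is Gamma(α + ΣXᵢ, β + n).
Batch 1: sum of counts S = 68 over n = 14 nights.
After batch 1: Gamma(α+S, β+n) = Gamma(5.1+68, 0.9+14) = Gamma(73.1, 14.9).
Batch 2: sum of counts S = 20 over n = 6 nights.
After batch 2: Gamma(α+S, β+n) = Gamma(73.1+20, 14.9+6) = Gamma(93.1, 20.9).
Posterior mean = α/β = 93.1/20.9 = 4.4545.

4.4545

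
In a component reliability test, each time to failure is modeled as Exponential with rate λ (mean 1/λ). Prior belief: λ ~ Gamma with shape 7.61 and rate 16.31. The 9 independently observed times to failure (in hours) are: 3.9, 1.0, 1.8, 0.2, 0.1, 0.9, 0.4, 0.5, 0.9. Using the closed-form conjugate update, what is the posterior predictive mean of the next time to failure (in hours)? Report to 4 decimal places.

With a Gamma(shape α, rate β) prior on the exponential rate λ, the posterior after n observations with total T = Σxᵢ is Gamma(α+n, β+T).
Sum of observations T = 9.7 hours; n = 9.
Posterior: Gamma(7.61+9, 16.31+9.7) = Gamma(16.61, 26.01).
The predictive distribution for the next observation is Lomax; its mean is β/(α−1) = 26.01/15.61 = 1.6662.

1.6662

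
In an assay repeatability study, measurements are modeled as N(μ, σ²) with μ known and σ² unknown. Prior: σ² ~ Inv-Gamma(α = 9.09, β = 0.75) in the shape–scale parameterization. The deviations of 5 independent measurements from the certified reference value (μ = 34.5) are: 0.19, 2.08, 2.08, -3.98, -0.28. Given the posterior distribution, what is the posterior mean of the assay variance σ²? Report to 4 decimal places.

With known mean μ and an Inverse-Gamma(α, β) prior on σ², the Normal likelihood is conjugate: posterior is Inv-Gamma(α + n/2, β + Σ(xᵢ−μ)²/2).
Σ(xᵢ−μ)² = (0.19)² + (2.08)² + (2.08)² + (-3.98)² + (-0.28)² = 24.6077.
Posterior: Inv-Gamma(9.09 + 5/2, 0.75 + 24.6077/2) = Inv-Gamma(11.59, 13.05385).
E[σ²|data] = β/(α−1) = 13.05385/10.59 = 1.2327.

1.2327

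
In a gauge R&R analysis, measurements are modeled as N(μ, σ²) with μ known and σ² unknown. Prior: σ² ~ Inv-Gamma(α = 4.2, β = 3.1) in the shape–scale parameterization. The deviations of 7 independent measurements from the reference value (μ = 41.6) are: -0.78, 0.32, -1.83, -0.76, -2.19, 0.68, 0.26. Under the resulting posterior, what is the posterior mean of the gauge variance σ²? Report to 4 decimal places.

1.2062

With known mean μ and an Inverse-Gamma(α, β) prior on σ², the Normal likelihood is conjugate: posterior is Inv-Gamma(α + n/2, β + Σ(xᵢ−μ)²/2).
Σ(xᵢ−μ)² = (-0.78)² + (0.32)² + (-1.83)² + (-0.76)² + (-2.19)² + (0.68)² + (0.26)² = 9.9634.
Posterior: Inv-Gamma(4.2 + 7/2, 3.1 + 9.9634/2) = Inv-Gamma(7.70, 8.08170).
E[σ²|data] = β/(α−1) = 8.08170/6.70 = 1.2062.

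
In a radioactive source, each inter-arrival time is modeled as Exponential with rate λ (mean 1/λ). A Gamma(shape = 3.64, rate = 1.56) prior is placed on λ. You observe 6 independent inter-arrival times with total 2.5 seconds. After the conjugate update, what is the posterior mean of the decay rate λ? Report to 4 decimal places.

With a Gamma(shape α, rate β) prior on the exponential rate λ, the posterior after n observations with total T = Σxᵢ is Gamma(α+n, β+T).
Posterior: Gamma(3.64+6, 1.56+2.5) = Gamma(9.64, 4.06).
Posterior mean of λ = α/β = 9.64/4.06 = 2.3744.

2.3744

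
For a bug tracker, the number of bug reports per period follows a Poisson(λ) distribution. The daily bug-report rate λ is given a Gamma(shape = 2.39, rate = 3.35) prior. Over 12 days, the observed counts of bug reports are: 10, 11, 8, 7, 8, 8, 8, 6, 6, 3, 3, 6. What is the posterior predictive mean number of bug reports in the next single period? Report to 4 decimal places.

With a Gamma(shape α, rate β) prior, the Poisson likelihood is conjugate: the posterior is Gamma(α + ΣXᵢ, β + n).
Sum of counts S = 84 over n = 12 days.
Posterior: Gamma(α+S, β+n) = Gamma(2.39+84, 3.35+12) = Gamma(86.39, 15.35).
The predictive distribution for one future period is NegBinom with mean α/β = 5.6280.

5.6280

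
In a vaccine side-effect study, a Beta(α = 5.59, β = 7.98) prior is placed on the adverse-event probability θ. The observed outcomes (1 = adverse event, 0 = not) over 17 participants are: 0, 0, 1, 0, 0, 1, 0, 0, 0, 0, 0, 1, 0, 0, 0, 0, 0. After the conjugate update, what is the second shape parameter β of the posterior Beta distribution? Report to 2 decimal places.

21.98

The Beta prior is conjugate to a Binomial/Bernoulli likelihood; the update adds successes to α and failures to β.
Posterior: Beta(α+k, β+n−k) = Beta(5.59+3, 7.98+14) = Beta(8.59, 21.98).
Posterior β = 21.98.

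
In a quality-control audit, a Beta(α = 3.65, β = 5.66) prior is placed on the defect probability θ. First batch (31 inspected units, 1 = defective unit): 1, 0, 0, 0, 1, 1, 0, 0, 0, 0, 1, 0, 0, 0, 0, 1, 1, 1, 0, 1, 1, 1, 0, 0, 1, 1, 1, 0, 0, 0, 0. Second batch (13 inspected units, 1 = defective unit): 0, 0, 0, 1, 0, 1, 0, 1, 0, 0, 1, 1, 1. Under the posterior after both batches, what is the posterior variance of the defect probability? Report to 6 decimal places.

0.004499

The Beta prior is conjugate to a Binomial/Bernoulli likelihood; the update adds successes to α and failures to β.
After batch 1: Beta(3.65+13, 5.66+18) = Beta(16.65, 23.66).
After batch 2: Beta(16.65+6, 23.66+7) = Beta(22.65, 30.66).
Var = αβ/((α+β)²(α+β+1)) = 22.65·30.66/(53.31²·54.31) = 0.004499.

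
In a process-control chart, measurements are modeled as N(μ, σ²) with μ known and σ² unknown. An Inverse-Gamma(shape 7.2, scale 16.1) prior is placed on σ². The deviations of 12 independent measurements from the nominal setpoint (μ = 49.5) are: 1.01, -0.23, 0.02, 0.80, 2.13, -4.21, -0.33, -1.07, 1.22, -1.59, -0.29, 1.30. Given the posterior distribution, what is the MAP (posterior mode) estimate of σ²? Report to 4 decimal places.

With known mean μ and an Inverse-Gamma(α, β) prior on σ², the Normal likelihood is conjugate: posterior is Inv-Gamma(α + n/2, β + Σ(xᵢ−μ)²/2).
Σ(xᵢ−μ)² = (1.01)² + (-0.23)² + (0.02)² + (0.80)² + (2.13)² + (-4.21)² + (-0.33)² + (-1.07)² + (1.22)² + (-1.59)² + (-0.29)² + (1.30)² = 31.0188.
Posterior: Inv-Gamma(7.2 + 12/2, 16.1 + 31.0188/2) = Inv-Gamma(13.20, 31.60940).
Mode = β/(α+1) = 31.60940/14.20 = 2.2260.

2.2260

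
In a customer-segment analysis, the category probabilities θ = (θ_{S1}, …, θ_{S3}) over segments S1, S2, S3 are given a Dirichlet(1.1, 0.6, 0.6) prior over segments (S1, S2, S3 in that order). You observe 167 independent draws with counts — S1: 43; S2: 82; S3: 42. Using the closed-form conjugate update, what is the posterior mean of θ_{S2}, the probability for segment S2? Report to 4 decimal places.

The Dirichlet prior is conjugate to the Multinomial likelihood: each posterior αⱼ = prior αⱼ + observed count nⱼ.
Posterior concentration: (44.1, 82.6, 42.6), total = 169.3.
E[θ_{S2}|data] = α_{S2}/Σα = 82.6/169.3 = 0.4879.

0.4879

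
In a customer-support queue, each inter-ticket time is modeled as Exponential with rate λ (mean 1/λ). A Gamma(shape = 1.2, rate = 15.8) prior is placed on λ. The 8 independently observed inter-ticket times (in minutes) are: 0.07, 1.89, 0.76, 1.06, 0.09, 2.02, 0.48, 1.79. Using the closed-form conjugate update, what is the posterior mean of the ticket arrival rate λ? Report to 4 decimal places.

0.3840

With a Gamma(shape α, rate β) prior on the exponential rate λ, the posterior after n observations with total T = Σxᵢ is Gamma(α+n, β+T).
Sum of observations T = 8.16 minutes; n = 8.
Posterior: Gamma(1.2+8, 15.8+8.16) = Gamma(9.2, 23.96).
Posterior mean of λ = α/β = 9.2/23.96 = 0.3840.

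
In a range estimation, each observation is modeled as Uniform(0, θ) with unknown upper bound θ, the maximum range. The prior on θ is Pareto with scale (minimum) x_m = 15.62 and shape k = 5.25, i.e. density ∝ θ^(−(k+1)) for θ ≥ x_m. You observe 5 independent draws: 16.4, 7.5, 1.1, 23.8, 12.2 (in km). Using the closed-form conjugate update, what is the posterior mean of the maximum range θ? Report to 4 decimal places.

A Pareto(scale x_m, shape k) prior on the upper bound θ of Uniform(0, θ) is conjugate: posterior is Pareto(max(x_m, max xᵢ), k + n).
Sample maximum = 23.8; prior scale x_m = 15.62 → posterior scale = max = 23.80.
Posterior shape = 5.25 + 5 = 10.25.
E[θ|data] = k·x_m/(k−1) = 10.25·23.80/9.25 = 26.3730.

26.3730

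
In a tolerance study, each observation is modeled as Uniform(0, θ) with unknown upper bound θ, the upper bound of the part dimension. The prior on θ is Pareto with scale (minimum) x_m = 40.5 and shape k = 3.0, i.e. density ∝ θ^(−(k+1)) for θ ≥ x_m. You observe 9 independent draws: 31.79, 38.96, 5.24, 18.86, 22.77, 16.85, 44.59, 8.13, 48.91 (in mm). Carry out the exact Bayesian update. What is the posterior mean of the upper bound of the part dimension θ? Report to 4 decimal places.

53.3564

A Pareto(scale x_m, shape k) prior on the upper bound θ of Uniform(0, θ) is conjugate: posterior is Pareto(max(x_m, max xᵢ), k + n).
Sample maximum = 48.91; prior scale x_m = 40.5 → posterior scale = max = 48.91.
Posterior shape = 3.0 + 9 = 12.0.
E[θ|data] = k·x_m/(k−1) = 12.0·48.91/11.0 = 53.3564.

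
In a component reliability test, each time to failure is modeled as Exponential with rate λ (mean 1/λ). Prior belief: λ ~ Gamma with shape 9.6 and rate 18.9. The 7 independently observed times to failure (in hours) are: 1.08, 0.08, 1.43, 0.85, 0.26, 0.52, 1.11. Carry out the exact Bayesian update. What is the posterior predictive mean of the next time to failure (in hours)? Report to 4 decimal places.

1.5532

With a Gamma(shape α, rate β) prior on the exponential rate λ, the posterior after n observations with total T = Σxᵢ is Gamma(α+n, β+T).
Sum of observations T = 5.33 hours; n = 7.
Posterior: Gamma(9.6+7, 18.9+5.33) = Gamma(16.6, 24.23).
The predictive distribution for the next observation is Lomax; its mean is β/(α−1) = 24.23/15.6 = 1.5532.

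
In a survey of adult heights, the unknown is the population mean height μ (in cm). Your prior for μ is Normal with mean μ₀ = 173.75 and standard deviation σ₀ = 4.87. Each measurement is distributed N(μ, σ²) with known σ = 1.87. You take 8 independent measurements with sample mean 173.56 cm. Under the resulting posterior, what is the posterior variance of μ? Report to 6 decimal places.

For Normal data with known variance σ², a Normal(μ₀, σ₀²) prior on μ is conjugate. Posterior precision = 1/σ₀² + n/σ²; posterior mean is the precision-weighted average of μ₀ and x̄.
σ₀² = 4.87² = 23.7169, σ² = 1.87² = 3.4969; σ² + n·σ₀² = 3.4969 + 8·23.7169 = 193.2321.
Posterior precision = 1/σ₀² + n/σ² = 1/23.7169 + 8/3.4969 = (σ² + n·σ₀²)/(σ₀²σ²) = 193.2321/(23.7169·3.4969); posterior variance σₙ² = σ₀²σ²/(σ² + n·σ₀²) = 23.7169·3.4969/193.2321 = 0.429202.

0.429202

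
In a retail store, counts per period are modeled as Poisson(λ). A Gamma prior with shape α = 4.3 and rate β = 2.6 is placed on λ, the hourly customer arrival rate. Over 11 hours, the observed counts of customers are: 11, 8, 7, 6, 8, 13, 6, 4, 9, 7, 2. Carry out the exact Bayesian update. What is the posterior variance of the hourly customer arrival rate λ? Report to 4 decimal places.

With a Gamma(shape α, rate β) prior, the Poisson likelihood is conjugate: the posterior is Gamma(α + ΣXᵢ, β + n).
Sum of counts S = 81 over n = 11 hours.
Posterior: Gamma(α+S, β+n) = Gamma(4.3+81, 2.6+11) = Gamma(85.3, 13.6).
Var = α/β² = 85.3/13.6² = 0.4612.

0.4612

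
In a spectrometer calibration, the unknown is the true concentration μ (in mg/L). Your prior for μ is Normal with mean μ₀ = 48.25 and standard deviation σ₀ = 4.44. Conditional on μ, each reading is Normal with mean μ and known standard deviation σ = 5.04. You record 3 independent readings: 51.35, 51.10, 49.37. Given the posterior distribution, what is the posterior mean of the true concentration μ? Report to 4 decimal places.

For Normal data with known variance σ², a Normal(μ₀, σ₀²) prior on μ is conjugate. Posterior precision = 1/σ₀² + n/σ²; posterior mean is the precision-weighted average of μ₀ and x̄.
Σxᵢ = 51.35 + 51.10 + 49.37 = 151.82, so n·x̄ = 151.82.
σ₀² = 4.44² = 19.7136, σ² = 5.04² = 25.4016; σ² + n·σ₀² = 25.4016 + 3·19.7136 = 84.5424.
Posterior mean = (μ₀/σ₀² + n·x̄/σ²)/(1/σ₀² + n/σ²) = (σ²·μ₀ + σ₀²·n·x̄)/(σ² + n·σ₀²) = (25.4016·48.25 + 19.7136·151.82)/84.5424 = 4218.545952/84.5424 = 49.8986.

49.8986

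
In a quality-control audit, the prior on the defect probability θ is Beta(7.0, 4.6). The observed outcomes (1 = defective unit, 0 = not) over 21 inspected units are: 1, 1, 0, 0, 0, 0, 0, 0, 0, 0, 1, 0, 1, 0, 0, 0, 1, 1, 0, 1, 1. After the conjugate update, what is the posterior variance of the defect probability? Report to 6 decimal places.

The Beta prior is conjugate to a Binomial/Bernoulli likelihood; the update adds successes to α and failures to β.
Posterior: Beta(α+k, β+n−k) = Beta(7.0+8, 4.6+13) = Beta(15.0, 17.6).
Var = αβ/((α+β)²(α+β+1)) = 15.0·17.6/(32.6²·33.6) = 0.007393.

0.007393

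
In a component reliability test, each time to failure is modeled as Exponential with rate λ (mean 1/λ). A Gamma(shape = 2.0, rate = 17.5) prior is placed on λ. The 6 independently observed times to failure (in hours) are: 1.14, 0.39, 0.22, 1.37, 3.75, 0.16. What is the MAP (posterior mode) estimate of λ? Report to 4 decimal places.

0.2854

With a Gamma(shape α, rate β) prior on the exponential rate λ, the posterior after n observations with total T = Σxᵢ is Gamma(α+n, β+T).
Sum of observations T = 7.03 hours; n = 6.
Posterior: Gamma(2.0+6, 17.5+7.03) = Gamma(8.0, 24.53).
Mode = (α−1)/β = 0.2854.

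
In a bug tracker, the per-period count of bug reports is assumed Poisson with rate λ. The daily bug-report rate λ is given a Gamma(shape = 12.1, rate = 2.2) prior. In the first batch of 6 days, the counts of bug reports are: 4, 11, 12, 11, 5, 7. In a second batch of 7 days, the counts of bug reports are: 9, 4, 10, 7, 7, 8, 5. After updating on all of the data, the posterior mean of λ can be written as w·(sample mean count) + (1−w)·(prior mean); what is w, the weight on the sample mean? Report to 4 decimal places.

0.8553

With a Gamma(shape α, rate β) prior, the Poisson likelihood is conjugate: the posterior is Gamma(α + ΣXᵢ, β + n).
Total number of days: n = 6 + 7 = 13.
Posterior mean = (α₀+S)/(β₀+n) = [n/(β₀+n)]·(S/n) + [β₀/(β₀+n)]·(α₀/β₀), so only n and β₀ enter the weight.
Weight on data w = n/(β₀+n) = 13/(2.2+13) = 13/15.2 = 0.8553.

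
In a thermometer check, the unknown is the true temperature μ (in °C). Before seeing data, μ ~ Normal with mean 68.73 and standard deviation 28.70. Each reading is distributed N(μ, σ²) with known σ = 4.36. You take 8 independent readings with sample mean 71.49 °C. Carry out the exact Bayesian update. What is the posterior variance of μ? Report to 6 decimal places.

For Normal data with known variance σ², a Normal(μ₀, σ₀²) prior on μ is conjugate. Posterior precision = 1/σ₀² + n/σ²; posterior mean is the precision-weighted average of μ₀ and x̄.
σ₀² = 28.70² = 823.69, σ² = 4.36² = 19.0096; σ² + n·σ₀² = 19.0096 + 8·823.69 = 6608.5296.
Posterior precision = 1/σ₀² + n/σ² = 1/823.69 + 8/19.0096 = (σ² + n·σ₀²)/(σ₀²σ²) = 6608.5296/(823.69·19.0096); posterior variance σₙ² = σ₀²σ²/(σ² + n·σ₀²) = 823.69·19.0096/6608.5296 = 2.369365.

2.369365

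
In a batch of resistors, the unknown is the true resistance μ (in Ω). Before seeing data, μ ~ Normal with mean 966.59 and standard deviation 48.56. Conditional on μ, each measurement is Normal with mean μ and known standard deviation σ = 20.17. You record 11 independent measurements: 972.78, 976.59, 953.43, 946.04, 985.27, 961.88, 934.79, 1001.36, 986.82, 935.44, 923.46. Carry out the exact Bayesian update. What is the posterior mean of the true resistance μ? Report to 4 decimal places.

961.7003

For Normal data with known variance σ², a Normal(μ₀, σ₀²) prior on μ is conjugate. Posterior precision = 1/σ₀² + n/σ²; posterior mean is the precision-weighted average of μ₀ and x̄.
Σxᵢ = 972.78 + 976.59 + 953.43 + 946.04 + 985.27 + 961.88 + 934.79 + 1001.36 + 986.82 + 935.44 + 923.46 = 10577.86, so n·x̄ = 10577.86.
σ₀² = 48.56² = 2358.0736, σ² = 20.17² = 406.8289; σ² + n·σ₀² = 406.8289 + 11·2358.0736 = 26345.6385.
Posterior mean = (μ₀/σ₀² + n·x̄/σ²)/(1/σ₀² + n/σ²) = (σ²·μ₀ + σ₀²·n·x̄)/(σ² + n·σ₀²) = (406.8289·966.59 + 2358.0736·10577.86)/26345.6385 = 25336609.156947/26345.6385 = 961.7003.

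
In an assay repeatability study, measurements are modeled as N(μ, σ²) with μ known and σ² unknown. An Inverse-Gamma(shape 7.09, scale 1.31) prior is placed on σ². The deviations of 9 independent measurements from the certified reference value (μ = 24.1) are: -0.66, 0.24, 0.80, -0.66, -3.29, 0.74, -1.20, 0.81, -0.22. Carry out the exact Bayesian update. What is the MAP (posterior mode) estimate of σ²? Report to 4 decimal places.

With known mean μ and an Inverse-Gamma(α, β) prior on σ², the Normal likelihood is conjugate: posterior is Inv-Gamma(α + n/2, β + Σ(xᵢ−μ)²/2).
Σ(xᵢ−μ)² = (-0.66)² + (0.24)² + (0.80)² + (-0.66)² + (-3.29)² + (0.74)² + (-1.20)² + (0.81)² + (-0.22)² = 15.0850.
Posterior: Inv-Gamma(7.09 + 9/2, 1.31 + 15.0850/2) = Inv-Gamma(11.59, 8.85250).
Mode = β/(α+1) = 8.85250/12.59 = 0.7031.

0.7031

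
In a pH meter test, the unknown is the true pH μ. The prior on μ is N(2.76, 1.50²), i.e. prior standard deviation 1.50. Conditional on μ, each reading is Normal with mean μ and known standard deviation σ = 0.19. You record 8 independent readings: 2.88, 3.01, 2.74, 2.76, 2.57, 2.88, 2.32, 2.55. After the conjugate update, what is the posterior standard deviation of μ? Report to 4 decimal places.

0.0671

For Normal data with known variance σ², a Normal(μ₀, σ₀²) prior on μ is conjugate. Posterior precision = 1/σ₀² + n/σ²; posterior mean is the precision-weighted average of μ₀ and x̄.
σ₀² = 1.50² = 2.25, σ² = 0.19² = 0.0361; σ² + n·σ₀² = 0.0361 + 8·2.25 = 18.0361.
Posterior precision = 1/σ₀² + n/σ² = 1/2.25 + 8/0.0361 = (σ² + n·σ₀²)/(σ₀²σ²) = 18.0361/(2.25·0.0361); posterior variance σₙ² = σ₀²σ²/(σ² + n·σ₀²) = 2.25·0.0361/18.0361 = 0.004503.
Posterior SD = √σₙ² = √(2.25·0.0361/18.0361) = 0.0671.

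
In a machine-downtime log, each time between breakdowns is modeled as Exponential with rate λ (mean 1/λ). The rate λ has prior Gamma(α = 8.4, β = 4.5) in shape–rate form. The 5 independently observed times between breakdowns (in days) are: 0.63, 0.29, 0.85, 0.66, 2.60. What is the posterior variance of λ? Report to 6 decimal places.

With a Gamma(shape α, rate β) prior on the exponential rate λ, the posterior after n observations with total T = Σxᵢ is Gamma(α+n, β+T).
Sum of observations T = 5.03 days; n = 5.
Posterior: Gamma(8.4+5, 4.5+5.03) = Gamma(13.4, 9.53).
Var = α/β² = 0.147543.

0.147543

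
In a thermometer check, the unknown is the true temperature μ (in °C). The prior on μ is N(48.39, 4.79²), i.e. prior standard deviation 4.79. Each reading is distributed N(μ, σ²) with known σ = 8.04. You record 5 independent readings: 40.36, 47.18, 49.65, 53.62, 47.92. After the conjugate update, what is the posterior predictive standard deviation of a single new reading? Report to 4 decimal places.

8.5388

For Normal data with known variance σ², a Normal(μ₀, σ₀²) prior on μ is conjugate. Posterior precision = 1/σ₀² + n/σ²; posterior mean is the precision-weighted average of μ₀ and x̄.
σ₀² = 4.79² = 22.9441, σ² = 8.04² = 64.6416; σ² + n·σ₀² = 64.6416 + 5·22.9441 = 179.3621.
Posterior precision = 1/σ₀² + n/σ² = 1/22.9441 + 5/64.6416 = (σ² + n·σ₀²)/(σ₀²σ²) = 179.3621/(22.9441·64.6416); posterior variance σₙ² = σ₀²σ²/(σ² + n·σ₀²) = 22.9441·64.6416/179.3621 = 8.268990.
Predictive variance for one new observation = σₙ² + σ² = 22.9441·64.6416/179.3621 + 64.6416 = σ²·(σ₀² + 179.3621)/179.3621 = 64.6416·202.3062/179.3621 = 72.910590; SD = √(64.6416·202.3062/179.3621) = 8.5388.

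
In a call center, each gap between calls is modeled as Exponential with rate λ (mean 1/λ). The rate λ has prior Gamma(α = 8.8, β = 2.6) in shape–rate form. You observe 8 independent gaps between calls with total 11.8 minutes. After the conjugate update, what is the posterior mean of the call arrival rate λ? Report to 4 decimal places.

With a Gamma(shape α, rate β) prior on the exponential rate λ, the posterior after n observations with total T = Σxᵢ is Gamma(α+n, β+T).
Posterior: Gamma(8.8+8, 2.6+11.8) = Gamma(16.8, 14.4).
Posterior mean of λ = α/β = 16.8/14.4 = 1.1667.

1.1667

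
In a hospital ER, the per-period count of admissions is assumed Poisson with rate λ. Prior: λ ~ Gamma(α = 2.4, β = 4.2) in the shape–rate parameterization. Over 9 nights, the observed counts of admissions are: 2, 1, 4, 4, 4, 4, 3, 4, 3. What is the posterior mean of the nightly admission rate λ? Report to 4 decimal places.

With a Gamma(shape α, rate β) prior, the Poisson likelihood is conjugate: the posterior is Gamma(α + ΣXᵢ, β + n).
Sum of counts S = 29 over n = 9 nights.
Posterior: Gamma(α+S, β+n) = Gamma(2.4+29, 4.2+9) = Gamma(31.4, 13.2).
Posterior mean = α/β = 31.4/13.2 = 2.3788.

2.3788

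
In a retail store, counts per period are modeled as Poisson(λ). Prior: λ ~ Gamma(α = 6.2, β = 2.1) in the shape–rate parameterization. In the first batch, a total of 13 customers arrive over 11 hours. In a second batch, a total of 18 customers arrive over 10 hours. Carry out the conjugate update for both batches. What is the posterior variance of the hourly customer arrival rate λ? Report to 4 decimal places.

With a Gamma(shape α, rate β) prior, the Poisson likelihood is conjugate: the posterior is Gamma(α + ΣXᵢ, β + n).
After batch 1: Gamma(α+S, β+n) = Gamma(6.2+13, 2.1+11) = Gamma(19.2, 13.1).
After batch 2: Gamma(α+S, β+n) = Gamma(19.2+18, 13.1+10) = Gamma(37.2, 23.1).
Var = α/β² = 37.2/23.1² = 0.0697.

0.0697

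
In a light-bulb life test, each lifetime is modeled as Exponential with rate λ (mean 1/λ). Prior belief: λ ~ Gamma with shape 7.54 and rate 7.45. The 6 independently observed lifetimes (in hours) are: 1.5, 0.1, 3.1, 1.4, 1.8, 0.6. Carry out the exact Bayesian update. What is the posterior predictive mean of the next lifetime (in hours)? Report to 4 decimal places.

With a Gamma(shape α, rate β) prior on the exponential rate λ, the posterior after n observations with total T = Σxᵢ is Gamma(α+n, β+T).
Sum of observations T = 8.5 hours; n = 6.
Posterior: Gamma(7.54+6, 7.45+8.5) = Gamma(13.54, 15.95).
The predictive distribution for the next observation is Lomax; its mean is β/(α−1) = 15.95/12.54 = 1.2719.

1.2719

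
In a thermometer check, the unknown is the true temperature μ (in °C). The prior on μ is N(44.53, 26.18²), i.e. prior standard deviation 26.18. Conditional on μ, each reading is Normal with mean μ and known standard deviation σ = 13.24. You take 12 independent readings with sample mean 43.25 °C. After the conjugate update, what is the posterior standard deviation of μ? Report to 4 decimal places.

3.7820

For Normal data with known variance σ², a Normal(μ₀, σ₀²) prior on μ is conjugate. Posterior precision = 1/σ₀² + n/σ²; posterior mean is the precision-weighted average of μ₀ and x̄.
σ₀² = 26.18² = 685.3924, σ² = 13.24² = 175.2976; σ² + n·σ₀² = 175.2976 + 12·685.3924 = 8400.0064.
Posterior precision = 1/σ₀² + n/σ² = 1/685.3924 + 12/175.2976 = (σ² + n·σ₀²)/(σ₀²σ²) = 8400.0064/(685.3924·175.2976); posterior variance σₙ² = σ₀²σ²/(σ² + n·σ₀²) = 685.3924·175.2976/8400.0064 = 14.303280.
Posterior SD = √σₙ² = √(685.3924·175.2976/8400.0064) = 3.7820.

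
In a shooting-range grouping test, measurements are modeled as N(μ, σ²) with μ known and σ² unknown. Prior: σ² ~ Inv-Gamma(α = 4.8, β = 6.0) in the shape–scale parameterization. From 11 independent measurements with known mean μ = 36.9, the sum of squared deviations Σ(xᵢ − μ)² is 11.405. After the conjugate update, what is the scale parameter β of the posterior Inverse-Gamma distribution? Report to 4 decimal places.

With known mean μ and an Inverse-Gamma(α, β) prior on σ², the Normal likelihood is conjugate: posterior is Inv-Gamma(α + n/2, β + Σ(xᵢ−μ)²/2).
Posterior: Inv-Gamma(4.8 + 11/2, 6.0 + 11.405/2) = Inv-Gamma(10.30, 11.7025).
Posterior β = 11.7025.

11.7025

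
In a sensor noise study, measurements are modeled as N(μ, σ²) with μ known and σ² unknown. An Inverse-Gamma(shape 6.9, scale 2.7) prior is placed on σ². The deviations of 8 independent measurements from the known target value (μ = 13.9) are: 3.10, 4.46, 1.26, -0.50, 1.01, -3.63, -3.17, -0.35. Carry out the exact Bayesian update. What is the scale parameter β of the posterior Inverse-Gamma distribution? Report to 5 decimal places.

30.55380

With known mean μ and an Inverse-Gamma(α, β) prior on σ², the Normal likelihood is conjugate: posterior is Inv-Gamma(α + n/2, β + Σ(xᵢ−μ)²/2).
Σ(xᵢ−μ)² = (3.10)² + (4.46)² + (1.26)² + (-0.50)² + (1.01)² + (-3.63)² + (-3.17)² + (-0.35)² = 55.7076.
Posterior: Inv-Gamma(6.9 + 8/2, 2.7 + 55.7076/2) = Inv-Gamma(10.90, 30.55380).
Posterior β = 30.55380.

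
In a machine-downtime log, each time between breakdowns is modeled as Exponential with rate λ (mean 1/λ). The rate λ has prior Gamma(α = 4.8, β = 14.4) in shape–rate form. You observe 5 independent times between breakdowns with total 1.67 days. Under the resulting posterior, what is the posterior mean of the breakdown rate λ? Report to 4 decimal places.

With a Gamma(shape α, rate β) prior on the exponential rate λ, the posterior after n observations with total T = Σxᵢ is Gamma(α+n, β+T).
Posterior: Gamma(4.8+5, 14.4+1.67) = Gamma(9.8, 16.07).
Posterior mean of λ = α/β = 9.8/16.07 = 0.6098.

0.6098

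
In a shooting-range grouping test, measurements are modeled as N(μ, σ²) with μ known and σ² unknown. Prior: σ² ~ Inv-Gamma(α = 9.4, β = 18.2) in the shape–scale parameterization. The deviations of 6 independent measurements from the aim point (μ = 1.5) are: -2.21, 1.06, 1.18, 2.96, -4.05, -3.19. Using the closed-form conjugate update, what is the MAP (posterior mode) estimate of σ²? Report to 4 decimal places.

2.9530

With known mean μ and an Inverse-Gamma(α, β) prior on σ², the Normal likelihood is conjugate: posterior is Inv-Gamma(α + n/2, β + Σ(xᵢ−μ)²/2).
Σ(xᵢ−μ)² = (-2.21)² + (1.06)² + (1.18)² + (2.96)² + (-4.05)² + (-3.19)² = 42.7403.
Posterior: Inv-Gamma(9.4 + 6/2, 18.2 + 42.7403/2) = Inv-Gamma(12.40, 39.57015).
Mode = β/(α+1) = 39.57015/13.40 = 2.9530.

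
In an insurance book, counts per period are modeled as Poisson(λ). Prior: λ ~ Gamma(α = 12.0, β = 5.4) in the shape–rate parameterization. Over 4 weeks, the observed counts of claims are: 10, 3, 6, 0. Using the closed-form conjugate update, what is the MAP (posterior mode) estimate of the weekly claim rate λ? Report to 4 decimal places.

3.1915

With a Gamma(shape α, rate β) prior, the Poisson likelihood is conjugate: the posterior is Gamma(α + ΣXᵢ, β + n).
Sum of counts S = 19 over n = 4 weeks.
Posterior: Gamma(α+S, β+n) = Gamma(12.0+19, 5.4+4) = Gamma(31.0, 9.4).
Mode of Gamma(α,β) for α≥1 is (α−1)/β = 30.0/9.4 = 3.1915.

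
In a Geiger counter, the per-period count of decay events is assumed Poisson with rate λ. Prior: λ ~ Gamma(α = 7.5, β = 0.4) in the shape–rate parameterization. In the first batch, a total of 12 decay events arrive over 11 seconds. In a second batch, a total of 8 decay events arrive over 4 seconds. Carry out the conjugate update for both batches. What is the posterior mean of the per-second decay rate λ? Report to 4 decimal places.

With a Gamma(shape α, rate β) prior, the Poisson likelihood is conjugate: the posterior is Gamma(α + ΣXᵢ, β + n).
After batch 1: Gamma(α+S, β+n) = Gamma(7.5+12, 0.4+11) = Gamma(19.5, 11.4).
After batch 2: Gamma(α+S, β+n) = Gamma(19.5+8, 11.4+4) = Gamma(27.5, 15.4).
Posterior mean = α/β = 27.5/15.4 = 1.7857.

1.7857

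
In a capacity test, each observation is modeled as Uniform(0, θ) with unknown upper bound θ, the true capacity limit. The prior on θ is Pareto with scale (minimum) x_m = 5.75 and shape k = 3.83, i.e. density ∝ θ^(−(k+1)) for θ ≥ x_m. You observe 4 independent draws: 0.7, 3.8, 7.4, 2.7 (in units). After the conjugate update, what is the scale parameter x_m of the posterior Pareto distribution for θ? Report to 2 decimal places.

A Pareto(scale x_m, shape k) prior on the upper bound θ of Uniform(0, θ) is conjugate: posterior is Pareto(max(x_m, max xᵢ), k + n).
Sample maximum = 7.4; prior scale x_m = 5.75 → posterior scale = max = 7.40.
Posterior shape = 3.83 + 4 = 7.83.
Posterior scale x_m = 7.40.

7.40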